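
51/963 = 17/321 = 0.05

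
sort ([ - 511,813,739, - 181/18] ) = [ - 511, - 181/18 , 739, 813]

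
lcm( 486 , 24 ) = 1944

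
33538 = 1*33538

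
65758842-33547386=32211456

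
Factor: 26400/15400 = 2^2*3^1* 7^( - 1) = 12/7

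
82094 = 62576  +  19518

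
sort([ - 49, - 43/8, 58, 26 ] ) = [-49, - 43/8,26,  58]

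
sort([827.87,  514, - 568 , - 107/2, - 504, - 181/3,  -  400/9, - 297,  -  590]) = [ - 590, - 568, - 504,- 297,-181/3, - 107/2, - 400/9,514,827.87] 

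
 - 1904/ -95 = 1904/95 = 20.04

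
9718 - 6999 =2719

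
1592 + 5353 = 6945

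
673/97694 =673/97694   =  0.01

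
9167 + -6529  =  2638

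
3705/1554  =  1235/518 = 2.38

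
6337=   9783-3446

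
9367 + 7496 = 16863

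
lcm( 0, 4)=0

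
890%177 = 5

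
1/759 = 1/759 = 0.00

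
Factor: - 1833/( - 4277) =3/7=3^1 * 7^( - 1)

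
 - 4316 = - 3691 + -625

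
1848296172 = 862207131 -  - 986089041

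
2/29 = 2/29 = 0.07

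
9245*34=314330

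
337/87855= 337/87855 = 0.00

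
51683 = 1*51683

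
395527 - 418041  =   - 22514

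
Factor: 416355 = 3^1 * 5^1*41^1*677^1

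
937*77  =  72149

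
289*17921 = 5179169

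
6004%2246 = 1512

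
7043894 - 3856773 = 3187121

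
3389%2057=1332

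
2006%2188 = 2006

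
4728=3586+1142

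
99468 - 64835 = 34633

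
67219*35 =2352665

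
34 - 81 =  - 47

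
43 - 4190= - 4147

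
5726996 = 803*7132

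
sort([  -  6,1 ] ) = [ - 6,1]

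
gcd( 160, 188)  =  4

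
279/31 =9 = 9.00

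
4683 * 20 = 93660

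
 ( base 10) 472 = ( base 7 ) 1243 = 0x1d8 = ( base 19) 15g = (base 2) 111011000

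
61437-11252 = 50185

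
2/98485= 2/98485 = 0.00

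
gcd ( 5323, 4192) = 1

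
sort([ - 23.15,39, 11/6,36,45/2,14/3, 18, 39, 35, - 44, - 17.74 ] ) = [ - 44,-23.15, - 17.74, 11/6,  14/3, 18, 45/2, 35,36, 39,39 ] 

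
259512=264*983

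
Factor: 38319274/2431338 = 3^(  -  1)*7^2*13^( - 1 )*61^(-1) *73^ (  -  1)*83^1*673^1 = 2737091/173667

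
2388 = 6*398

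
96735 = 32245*3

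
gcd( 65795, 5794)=1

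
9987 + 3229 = 13216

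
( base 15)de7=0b110001000110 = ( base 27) 48A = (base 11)23A7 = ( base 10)3142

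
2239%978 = 283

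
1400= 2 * 700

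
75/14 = 5 + 5/14 = 5.36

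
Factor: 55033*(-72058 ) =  - 2^1 * 7^1*11^1*5003^1*5147^1 = -3965567914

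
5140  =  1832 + 3308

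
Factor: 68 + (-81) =  -  13 = -13^1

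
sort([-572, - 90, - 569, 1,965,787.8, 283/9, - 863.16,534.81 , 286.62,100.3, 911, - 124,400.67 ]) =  [ - 863.16, - 572, - 569, - 124, -90,1,283/9,100.3,286.62, 400.67,534.81,787.8,911,965] 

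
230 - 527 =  - 297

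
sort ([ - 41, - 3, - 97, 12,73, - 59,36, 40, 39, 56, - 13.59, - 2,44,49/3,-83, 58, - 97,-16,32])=[-97,  -  97, - 83, - 59,  -  41,-16, - 13.59, - 3, - 2, 12, 49/3,32, 36,39,40,44, 56, 58,73 ] 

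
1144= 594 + 550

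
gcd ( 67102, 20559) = 7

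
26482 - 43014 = -16532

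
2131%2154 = 2131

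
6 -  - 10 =16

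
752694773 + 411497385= 1164192158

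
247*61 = 15067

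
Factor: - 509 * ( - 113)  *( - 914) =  - 2^1*113^1 * 457^1*509^1 = - 52570538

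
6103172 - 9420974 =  - 3317802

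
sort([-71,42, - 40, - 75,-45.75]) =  [ -75, - 71,-45.75, - 40, 42 ] 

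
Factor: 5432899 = 23^1*199^1*1187^1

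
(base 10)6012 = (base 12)3590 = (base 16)177C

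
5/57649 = 5/57649 = 0.00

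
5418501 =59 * 91839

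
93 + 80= 173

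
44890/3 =14963+1/3= 14963.33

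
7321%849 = 529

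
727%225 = 52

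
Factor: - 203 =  - 7^1*29^1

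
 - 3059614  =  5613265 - 8672879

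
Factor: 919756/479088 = 229939/119772 = 2^(- 2)*3^(- 3 )* 1109^( - 1)*229939^1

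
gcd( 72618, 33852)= 546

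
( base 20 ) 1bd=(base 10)633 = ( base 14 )333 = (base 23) 14C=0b1001111001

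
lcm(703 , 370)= 7030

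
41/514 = 41/514 = 0.08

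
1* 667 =667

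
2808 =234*12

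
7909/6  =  1318+1/6  =  1318.17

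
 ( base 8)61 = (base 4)301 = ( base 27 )1M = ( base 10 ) 49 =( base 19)2b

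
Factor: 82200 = 2^3*3^1*5^2 *137^1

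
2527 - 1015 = 1512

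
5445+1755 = 7200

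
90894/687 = 132 + 70/229 = 132.31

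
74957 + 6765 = 81722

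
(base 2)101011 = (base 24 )1j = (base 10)43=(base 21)21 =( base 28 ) 1f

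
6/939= 2/313 = 0.01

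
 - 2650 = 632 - 3282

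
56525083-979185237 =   -  922660154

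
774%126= 18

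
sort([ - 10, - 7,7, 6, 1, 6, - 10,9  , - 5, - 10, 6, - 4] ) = [ - 10, - 10, -10, - 7, - 5, - 4,1,6, 6,  6, 7, 9 ] 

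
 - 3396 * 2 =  - 6792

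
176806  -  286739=  -  109933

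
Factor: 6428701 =197^1*32633^1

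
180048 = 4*45012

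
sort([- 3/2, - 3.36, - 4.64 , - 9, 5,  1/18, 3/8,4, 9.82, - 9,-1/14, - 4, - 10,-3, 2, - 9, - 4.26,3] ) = [ - 10,  -  9, - 9, - 9, - 4.64, - 4.26 , - 4, - 3.36, - 3, - 3/2, - 1/14, 1/18 , 3/8 , 2,  3, 4,5,9.82]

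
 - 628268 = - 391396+-236872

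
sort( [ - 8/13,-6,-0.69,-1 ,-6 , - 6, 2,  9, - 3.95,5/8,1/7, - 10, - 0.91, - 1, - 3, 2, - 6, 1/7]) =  [ - 10, - 6,  -  6 , - 6 , - 6,-3.95, - 3, - 1, - 1, - 0.91,-0.69 ,-8/13, 1/7, 1/7, 5/8,  2, 2 , 9] 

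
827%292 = 243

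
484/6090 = 242/3045  =  0.08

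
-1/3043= -1 + 3042/3043 = -0.00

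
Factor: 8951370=2^1*3^1*5^1*23^1* 12973^1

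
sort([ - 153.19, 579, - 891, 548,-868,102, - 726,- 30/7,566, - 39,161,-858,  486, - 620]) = [ -891, - 868,-858, - 726,  -  620, - 153.19,-39, - 30/7,102, 161,486,  548,566,579]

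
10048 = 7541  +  2507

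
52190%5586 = 1916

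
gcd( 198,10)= 2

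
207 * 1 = 207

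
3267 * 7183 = 23466861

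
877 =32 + 845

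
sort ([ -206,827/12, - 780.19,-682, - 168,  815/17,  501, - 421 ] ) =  [ - 780.19, - 682 , - 421,-206, - 168, 815/17,  827/12,  501]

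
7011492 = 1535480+5476012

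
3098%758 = 66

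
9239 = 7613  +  1626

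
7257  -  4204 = 3053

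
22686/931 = 1194/49 = 24.37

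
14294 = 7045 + 7249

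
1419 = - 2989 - - 4408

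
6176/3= 2058+2/3 = 2058.67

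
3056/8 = 382 = 382.00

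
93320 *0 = 0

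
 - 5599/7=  - 800+1/7= - 799.86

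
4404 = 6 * 734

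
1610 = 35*46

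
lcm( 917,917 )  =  917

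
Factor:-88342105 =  - 5^1*71^1 * 248851^1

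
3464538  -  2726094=738444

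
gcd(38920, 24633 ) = 7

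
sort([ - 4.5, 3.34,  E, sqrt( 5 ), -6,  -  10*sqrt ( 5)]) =[ - 10*sqrt(5), - 6, -4.5 , sqrt( 5), E , 3.34]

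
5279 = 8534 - 3255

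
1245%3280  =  1245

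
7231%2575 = 2081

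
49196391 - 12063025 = 37133366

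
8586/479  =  17+443/479= 17.92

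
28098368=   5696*4933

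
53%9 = 8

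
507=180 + 327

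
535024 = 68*7868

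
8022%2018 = 1968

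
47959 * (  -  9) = -431631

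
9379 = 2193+7186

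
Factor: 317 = 317^1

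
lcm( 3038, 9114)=9114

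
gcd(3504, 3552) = 48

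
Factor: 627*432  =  270864= 2^4 * 3^4 * 11^1 *19^1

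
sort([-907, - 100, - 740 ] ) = [  -  907, - 740, - 100] 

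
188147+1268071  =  1456218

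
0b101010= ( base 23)1J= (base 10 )42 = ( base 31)1B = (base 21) 20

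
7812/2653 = 2+358/379 =2.94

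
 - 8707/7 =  - 1244 + 1/7 = -1243.86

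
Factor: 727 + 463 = 1190 = 2^1 *5^1*7^1*  17^1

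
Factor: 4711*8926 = 42050386 = 2^1*7^1*673^1*4463^1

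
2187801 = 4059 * 539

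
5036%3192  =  1844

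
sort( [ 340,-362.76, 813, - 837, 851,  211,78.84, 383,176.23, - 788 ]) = [ - 837  , -788, - 362.76, 78.84,176.23,211, 340, 383, 813, 851]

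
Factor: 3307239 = 3^2*13^1 *23^1* 1229^1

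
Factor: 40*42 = 1680 = 2^4 * 3^1*5^1*  7^1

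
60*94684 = 5681040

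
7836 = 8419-583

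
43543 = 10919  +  32624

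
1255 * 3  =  3765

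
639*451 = 288189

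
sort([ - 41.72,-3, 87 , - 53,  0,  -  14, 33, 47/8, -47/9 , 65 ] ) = [  -  53,  -  41.72, - 14, - 47/9 ,  -  3,0,47/8, 33,65,87 ]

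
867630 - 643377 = 224253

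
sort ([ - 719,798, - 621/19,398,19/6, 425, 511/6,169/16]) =[ - 719, - 621/19, 19/6  ,  169/16, 511/6,398, 425, 798] 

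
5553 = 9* 617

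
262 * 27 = 7074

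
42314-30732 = 11582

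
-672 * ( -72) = 48384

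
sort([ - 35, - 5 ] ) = [ - 35, - 5 ] 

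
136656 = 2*68328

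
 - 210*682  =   - 143220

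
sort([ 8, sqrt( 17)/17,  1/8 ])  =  [ 1/8,  sqrt(17 )/17,8 ] 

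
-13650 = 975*( -14 ) 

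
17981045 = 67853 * 265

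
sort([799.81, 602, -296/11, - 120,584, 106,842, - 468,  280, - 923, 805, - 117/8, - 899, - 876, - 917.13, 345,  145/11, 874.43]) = [- 923, - 917.13, - 899, - 876 , - 468, - 120 , - 296/11, - 117/8, 145/11,106 , 280, 345, 584,602,799.81,  805, 842, 874.43 ]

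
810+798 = 1608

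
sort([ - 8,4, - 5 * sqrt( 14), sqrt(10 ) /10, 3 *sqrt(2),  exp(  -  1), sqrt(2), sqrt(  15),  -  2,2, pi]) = [ - 5*sqrt(14), - 8,-2,sqrt ( 10)/10,exp( - 1),sqrt( 2),2,pi,  sqrt(15 ), 4,3*sqrt ( 2) ]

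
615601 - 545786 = 69815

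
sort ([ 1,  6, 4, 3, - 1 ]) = [ - 1, 1 , 3, 4 , 6 ] 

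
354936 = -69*(-5144 )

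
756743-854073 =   -  97330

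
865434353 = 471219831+394214522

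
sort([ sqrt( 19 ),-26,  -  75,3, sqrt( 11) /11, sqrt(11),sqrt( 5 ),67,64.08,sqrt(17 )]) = [ - 75, - 26 , sqrt(11 ) /11, sqrt( 5 ), 3, sqrt(11),  sqrt( 17 ) , sqrt(19),64.08,  67]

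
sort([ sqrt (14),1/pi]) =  [1/pi,  sqrt( 14)]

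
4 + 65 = 69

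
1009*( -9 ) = -9081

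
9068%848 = 588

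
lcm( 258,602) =1806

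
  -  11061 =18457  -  29518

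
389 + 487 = 876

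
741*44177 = 32735157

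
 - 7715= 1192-8907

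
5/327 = 5/327 = 0.02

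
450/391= 450/391 = 1.15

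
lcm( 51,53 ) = 2703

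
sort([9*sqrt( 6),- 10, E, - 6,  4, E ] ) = [ - 10, - 6,E,E,4, 9*sqrt( 6)]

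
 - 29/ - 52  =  29/52 = 0.56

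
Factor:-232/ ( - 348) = 2/3 = 2^1*3^(-1 )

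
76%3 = 1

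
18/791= 18/791  =  0.02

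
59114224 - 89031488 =-29917264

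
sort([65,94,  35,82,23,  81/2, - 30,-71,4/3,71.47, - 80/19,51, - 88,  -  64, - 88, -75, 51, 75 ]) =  [ - 88, - 88 ,  -  75, - 71,-64,-30, - 80/19,4/3,23,35, 81/2,51 , 51, 65, 71.47, 75,82,94 ]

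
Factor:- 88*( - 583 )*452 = 23189408 = 2^5*11^2*53^1*113^1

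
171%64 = 43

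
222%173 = 49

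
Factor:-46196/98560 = - 11549/24640  =  - 2^(-6 )*5^ ( - 1 )*7^(-1 )*11^( - 1)*11549^1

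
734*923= 677482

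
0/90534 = 0 = 0.00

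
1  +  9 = 10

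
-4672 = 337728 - 342400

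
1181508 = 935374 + 246134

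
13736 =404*34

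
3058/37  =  3058/37 = 82.65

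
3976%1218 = 322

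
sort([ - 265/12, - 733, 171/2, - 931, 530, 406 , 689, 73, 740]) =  [ - 931, - 733,-265/12,  73, 171/2,406, 530, 689, 740 ] 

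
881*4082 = 3596242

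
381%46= 13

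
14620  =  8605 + 6015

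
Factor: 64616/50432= 2^( - 5 )*41^1 = 41/32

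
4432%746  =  702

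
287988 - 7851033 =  - 7563045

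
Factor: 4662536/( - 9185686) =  - 2^2*491^1*1187^1*4592843^( - 1 )= - 2331268/4592843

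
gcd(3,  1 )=1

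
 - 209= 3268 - 3477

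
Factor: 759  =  3^1*11^1*23^1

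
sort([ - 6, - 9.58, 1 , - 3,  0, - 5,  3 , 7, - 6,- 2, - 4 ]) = [ - 9.58, - 6 ,  -  6 , - 5 , - 4,-3, - 2, 0,1, 3 , 7]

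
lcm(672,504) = 2016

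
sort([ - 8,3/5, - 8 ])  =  [ - 8, - 8,3/5 ] 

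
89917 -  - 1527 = 91444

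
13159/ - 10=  - 13159/10 = - 1315.90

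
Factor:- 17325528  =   - 2^3*3^1 * 11^1 *29^1*31^1*73^1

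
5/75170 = 1/15034 = 0.00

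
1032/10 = 516/5  =  103.20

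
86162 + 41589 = 127751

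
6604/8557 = 6604/8557 = 0.77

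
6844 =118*58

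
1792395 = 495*3621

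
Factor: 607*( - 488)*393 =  - 2^3* 3^1 * 61^1*131^1*607^1 = - 116412888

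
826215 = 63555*13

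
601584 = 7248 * 83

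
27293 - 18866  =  8427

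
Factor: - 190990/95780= -19099/9578= - 2^(-1 )*71^1*269^1 *4789^( - 1 )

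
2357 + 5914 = 8271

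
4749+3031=7780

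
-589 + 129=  -460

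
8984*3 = 26952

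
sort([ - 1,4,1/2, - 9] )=[ - 9,  -  1,  1/2, 4 ]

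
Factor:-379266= - 2^1*3^1*63211^1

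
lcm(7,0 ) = 0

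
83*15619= 1296377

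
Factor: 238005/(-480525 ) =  - 3^2*5^(  -  1)*41^1*149^( -1 ) = - 369/745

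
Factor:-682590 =- 2^1*3^1*5^1*61^1*373^1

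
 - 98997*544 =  - 53854368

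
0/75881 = 0 = 0.00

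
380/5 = 76 = 76.00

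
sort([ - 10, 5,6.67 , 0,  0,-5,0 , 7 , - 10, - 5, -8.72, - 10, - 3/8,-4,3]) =[ - 10, - 10, - 10  , - 8.72,-5,-5, - 4 , - 3/8, 0, 0, 0, 3,5, 6.67, 7 ]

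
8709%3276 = 2157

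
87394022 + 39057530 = 126451552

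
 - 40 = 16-56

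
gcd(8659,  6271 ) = 1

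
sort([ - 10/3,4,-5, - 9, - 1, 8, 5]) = [ - 9 ,  -  5, -10/3, - 1,4,5,8 ]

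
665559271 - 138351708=527207563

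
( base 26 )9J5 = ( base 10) 6583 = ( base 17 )15D4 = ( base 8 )14667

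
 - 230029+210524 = - 19505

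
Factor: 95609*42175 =4032309575 = 5^2*7^1*67^1*241^1*1427^1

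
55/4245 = 11/849 = 0.01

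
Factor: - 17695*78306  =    -  1385624670 = - 2^1*3^1*5^1*31^1*421^1*3539^1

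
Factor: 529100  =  2^2*5^2 * 11^1*13^1*37^1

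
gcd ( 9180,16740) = 540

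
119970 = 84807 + 35163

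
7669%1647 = 1081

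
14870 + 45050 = 59920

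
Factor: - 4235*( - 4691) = 5^1*7^1*11^2*4691^1 =19866385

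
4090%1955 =180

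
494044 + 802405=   1296449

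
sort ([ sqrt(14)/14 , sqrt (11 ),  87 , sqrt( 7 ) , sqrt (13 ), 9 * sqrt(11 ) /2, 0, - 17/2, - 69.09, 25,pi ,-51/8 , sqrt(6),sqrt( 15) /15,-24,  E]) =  [ - 69.09 , - 24 ,  -  17/2 , -51/8,0, sqrt( 15 ) /15 , sqrt(14)/14, sqrt( 6), sqrt (7), E,pi, sqrt( 11), sqrt(13),  9*sqrt ( 11 ) /2, 25, 87] 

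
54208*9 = 487872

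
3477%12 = 9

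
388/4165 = 388/4165 = 0.09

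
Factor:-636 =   -  2^2*3^1*53^1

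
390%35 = 5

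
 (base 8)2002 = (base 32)102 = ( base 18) 330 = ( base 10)1026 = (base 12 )716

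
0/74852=0= 0.00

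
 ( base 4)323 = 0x3B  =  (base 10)59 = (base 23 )2D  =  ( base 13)47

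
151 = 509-358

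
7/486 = 7/486 = 0.01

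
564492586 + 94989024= 659481610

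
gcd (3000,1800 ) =600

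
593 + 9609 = 10202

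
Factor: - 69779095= - 5^1 * 2467^1*5657^1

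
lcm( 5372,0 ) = 0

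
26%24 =2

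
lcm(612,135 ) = 9180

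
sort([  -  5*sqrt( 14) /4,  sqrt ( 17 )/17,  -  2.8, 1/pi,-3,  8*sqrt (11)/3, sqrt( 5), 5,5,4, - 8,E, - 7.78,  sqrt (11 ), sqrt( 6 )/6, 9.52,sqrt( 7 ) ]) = [ - 8, - 7.78,- 5*sqrt ( 14)/4, - 3, - 2.8, sqrt( 17)/17, 1/pi, sqrt(6)/6, sqrt(5),sqrt( 7 ), E, sqrt (11 ), 4 , 5, 5, 8*sqrt( 11)/3, 9.52]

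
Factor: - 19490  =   - 2^1*5^1*1949^1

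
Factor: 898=2^1*449^1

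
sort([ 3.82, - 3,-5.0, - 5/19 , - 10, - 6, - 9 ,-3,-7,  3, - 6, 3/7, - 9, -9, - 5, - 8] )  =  [ - 10, - 9, - 9, - 9,-8,  -  7, - 6, - 6  , - 5.0, - 5, - 3, - 3,  -  5/19, 3/7,3, 3.82] 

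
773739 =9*85971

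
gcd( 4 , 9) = 1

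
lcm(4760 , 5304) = 185640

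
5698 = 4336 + 1362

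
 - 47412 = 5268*( - 9 )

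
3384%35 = 24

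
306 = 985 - 679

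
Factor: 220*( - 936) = -205920 = -2^5* 3^2*5^1*11^1*13^1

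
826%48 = 10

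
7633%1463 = 318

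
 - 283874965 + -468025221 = - 751900186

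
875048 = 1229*712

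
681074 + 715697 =1396771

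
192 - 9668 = -9476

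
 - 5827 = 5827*( - 1 ) 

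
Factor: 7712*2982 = 2^6*3^1*7^1 * 71^1 * 241^1 = 22997184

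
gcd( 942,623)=1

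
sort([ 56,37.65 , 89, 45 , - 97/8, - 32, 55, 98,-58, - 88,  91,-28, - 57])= [ - 88, - 58, - 57 , - 32, -28, - 97/8 , 37.65,45,55, 56, 89,  91, 98] 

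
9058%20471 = 9058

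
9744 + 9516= 19260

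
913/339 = 2 + 235/339 = 2.69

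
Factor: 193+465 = 2^1*7^1*47^1 =658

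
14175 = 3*4725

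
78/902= 39/451 = 0.09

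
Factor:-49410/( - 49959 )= 90/91 = 2^1 * 3^2*5^1 * 7^( - 1)*13^( -1)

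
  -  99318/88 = -49659/44 = - 1128.61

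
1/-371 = -1/371 = -  0.00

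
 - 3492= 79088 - 82580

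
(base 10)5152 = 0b1010000100000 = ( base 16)1420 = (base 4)1100200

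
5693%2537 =619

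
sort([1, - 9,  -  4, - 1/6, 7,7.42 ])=[ - 9,-4,-1/6, 1,  7, 7.42]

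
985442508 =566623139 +418819369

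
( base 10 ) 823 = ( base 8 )1467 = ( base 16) 337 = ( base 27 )13d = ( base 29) SB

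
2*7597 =15194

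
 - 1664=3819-5483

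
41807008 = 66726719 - 24919711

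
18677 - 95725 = -77048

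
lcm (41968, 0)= 0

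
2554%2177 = 377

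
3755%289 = 287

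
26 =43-17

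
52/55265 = 52/55265= 0.00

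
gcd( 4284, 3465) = 63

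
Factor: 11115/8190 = 2^( - 1 )*7^( - 1 )*19^1 =19/14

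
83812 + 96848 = 180660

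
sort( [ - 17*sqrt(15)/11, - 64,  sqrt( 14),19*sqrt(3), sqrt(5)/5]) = [ - 64, - 17*sqrt( 15 ) /11,  sqrt( 5)/5, sqrt(14), 19 * sqrt(3 )]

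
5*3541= 17705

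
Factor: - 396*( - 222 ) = 87912 = 2^3*3^3*11^1 * 37^1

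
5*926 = 4630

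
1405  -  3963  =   - 2558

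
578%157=107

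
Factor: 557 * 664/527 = 369848/527 = 2^3*17^(  -  1)*31^(-1) * 83^1*557^1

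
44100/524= 84+21/131  =  84.16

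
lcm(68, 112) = 1904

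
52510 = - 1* ( - 52510)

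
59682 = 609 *98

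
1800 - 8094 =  - 6294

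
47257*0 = 0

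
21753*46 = 1000638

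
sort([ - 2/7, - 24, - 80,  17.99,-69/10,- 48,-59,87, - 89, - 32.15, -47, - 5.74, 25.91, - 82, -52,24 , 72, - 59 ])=[  -  89, - 82, - 80 , - 59, - 59, - 52,  -  48, - 47, - 32.15, - 24,  -  69/10, - 5.74, - 2/7, 17.99 , 24,25.91, 72,87 ]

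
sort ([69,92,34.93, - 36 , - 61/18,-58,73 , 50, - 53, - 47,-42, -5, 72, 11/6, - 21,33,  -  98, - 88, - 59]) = [ - 98,  -  88,-59, - 58, - 53, - 47,-42, -36,-21, - 5, - 61/18,11/6, 33, 34.93,50,69, 72,73,92 ]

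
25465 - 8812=16653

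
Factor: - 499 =-499^1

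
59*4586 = 270574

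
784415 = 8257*95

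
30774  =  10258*3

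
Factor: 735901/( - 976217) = - 11^( - 1 )*88747^(- 1)*735901^1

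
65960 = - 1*( - 65960)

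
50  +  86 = 136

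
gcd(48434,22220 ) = 2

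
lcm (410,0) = 0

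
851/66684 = 851/66684  =  0.01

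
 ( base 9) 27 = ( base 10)25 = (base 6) 41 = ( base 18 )17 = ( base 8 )31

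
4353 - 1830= 2523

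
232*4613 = 1070216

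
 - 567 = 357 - 924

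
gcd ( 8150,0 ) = 8150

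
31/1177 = 31/1177= 0.03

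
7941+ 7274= 15215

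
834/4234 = 417/2117 = 0.20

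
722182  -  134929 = 587253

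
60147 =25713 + 34434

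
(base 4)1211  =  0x65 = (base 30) 3B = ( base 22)4d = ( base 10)101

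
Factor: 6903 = 3^2*13^1 * 59^1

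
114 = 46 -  - 68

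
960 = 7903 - 6943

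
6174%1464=318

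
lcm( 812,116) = 812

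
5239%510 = 139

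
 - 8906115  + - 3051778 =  - 11957893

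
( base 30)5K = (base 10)170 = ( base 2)10101010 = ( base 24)72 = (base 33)55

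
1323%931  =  392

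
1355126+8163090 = 9518216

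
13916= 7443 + 6473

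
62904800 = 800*78631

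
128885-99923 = 28962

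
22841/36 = 22841/36  =  634.47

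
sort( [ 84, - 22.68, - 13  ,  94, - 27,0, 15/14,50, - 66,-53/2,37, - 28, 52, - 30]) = [- 66, - 30,  -  28, - 27, - 53/2, - 22.68, - 13 , 0,15/14, 37, 50, 52,84,94]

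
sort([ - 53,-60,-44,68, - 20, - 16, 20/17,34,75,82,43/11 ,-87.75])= [ - 87.75, - 60, - 53, - 44,-20,  -  16,20/17,43/11 , 34, 68,75 , 82] 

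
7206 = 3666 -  - 3540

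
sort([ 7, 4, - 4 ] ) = [-4, 4,  7]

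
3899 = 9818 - 5919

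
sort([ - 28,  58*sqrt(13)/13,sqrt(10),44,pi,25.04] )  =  [- 28,pi,sqrt ( 10),58*sqrt( 13 )/13,25.04,44] 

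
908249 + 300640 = 1208889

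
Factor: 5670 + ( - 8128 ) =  - 2458  =  -2^1*1229^1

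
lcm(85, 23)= 1955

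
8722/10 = 872+1/5 = 872.20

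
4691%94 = 85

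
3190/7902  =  1595/3951 = 0.40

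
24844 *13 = 322972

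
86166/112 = 769 + 19/56  =  769.34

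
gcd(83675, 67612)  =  1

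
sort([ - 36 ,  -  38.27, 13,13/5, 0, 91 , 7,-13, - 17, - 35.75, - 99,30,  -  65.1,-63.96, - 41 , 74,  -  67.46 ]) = [ - 99 , - 67.46, - 65.1,- 63.96,-41, - 38.27, - 36, - 35.75, - 17,-13,0,13/5,7, 13,30,74,91]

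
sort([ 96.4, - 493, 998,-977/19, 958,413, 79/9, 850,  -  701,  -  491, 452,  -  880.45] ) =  [ - 880.45,  -  701 , - 493, - 491,-977/19, 79/9, 96.4,413,452, 850,958, 998] 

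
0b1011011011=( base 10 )731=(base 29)P6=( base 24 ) 16b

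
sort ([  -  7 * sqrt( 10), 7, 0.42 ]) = [ -7 *sqrt( 10), 0.42, 7]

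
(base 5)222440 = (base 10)7870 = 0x1EBE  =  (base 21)hhg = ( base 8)17276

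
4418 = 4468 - 50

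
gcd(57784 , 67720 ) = 8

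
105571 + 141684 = 247255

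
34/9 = 34/9 = 3.78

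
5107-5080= 27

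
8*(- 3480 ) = -27840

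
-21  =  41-62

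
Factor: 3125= 5^5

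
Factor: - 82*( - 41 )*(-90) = - 302580 = - 2^2 * 3^2*5^1 *41^2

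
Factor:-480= - 2^5* 3^1*5^1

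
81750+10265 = 92015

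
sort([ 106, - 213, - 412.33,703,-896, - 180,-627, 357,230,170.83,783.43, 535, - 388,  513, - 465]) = [ -896, - 627, - 465, - 412.33, - 388,-213, - 180,  106, 170.83,  230,  357, 513, 535, 703,783.43]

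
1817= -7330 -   -  9147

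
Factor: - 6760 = - 2^3 * 5^1* 13^2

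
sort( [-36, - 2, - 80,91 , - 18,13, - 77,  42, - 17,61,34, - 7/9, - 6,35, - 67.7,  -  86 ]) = [ - 86, - 80, - 77, - 67.7, - 36, - 18,-17,-6,  -  2,-7/9,13,  34,  35,42, 61, 91 ] 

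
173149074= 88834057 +84315017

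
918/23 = 39 + 21/23 = 39.91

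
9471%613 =276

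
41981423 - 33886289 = 8095134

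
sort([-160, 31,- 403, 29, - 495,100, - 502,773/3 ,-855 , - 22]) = [ -855, - 502, - 495, - 403, - 160, - 22,  29,31, 100,773/3]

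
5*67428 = 337140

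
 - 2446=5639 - 8085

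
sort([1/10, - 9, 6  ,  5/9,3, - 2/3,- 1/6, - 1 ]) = [ - 9, - 1, - 2/3, - 1/6 , 1/10, 5/9, 3, 6] 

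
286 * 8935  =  2555410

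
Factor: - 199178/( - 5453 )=694/19 = 2^1 * 19^( - 1)*347^1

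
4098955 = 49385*83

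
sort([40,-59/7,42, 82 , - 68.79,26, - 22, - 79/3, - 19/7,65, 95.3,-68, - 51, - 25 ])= [-68.79, - 68, - 51 , - 79/3, - 25,  -  22, - 59/7,- 19/7,26,40,  42, 65, 82,95.3 ] 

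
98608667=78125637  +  20483030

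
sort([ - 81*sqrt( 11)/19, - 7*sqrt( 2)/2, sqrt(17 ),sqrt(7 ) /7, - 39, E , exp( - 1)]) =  [ - 39, - 81*sqrt( 11)/19, - 7*sqrt( 2)/2 , exp( - 1),sqrt( 7 )/7 , E,sqrt (17) ] 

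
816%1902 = 816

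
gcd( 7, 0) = 7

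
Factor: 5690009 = 13^1*437693^1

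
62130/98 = 633 + 48/49 = 633.98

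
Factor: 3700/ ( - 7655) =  - 2^2*5^1*37^1*1531^( - 1) = - 740/1531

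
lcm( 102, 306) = 306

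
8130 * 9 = 73170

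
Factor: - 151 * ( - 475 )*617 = 44254325 = 5^2*19^1*151^1*617^1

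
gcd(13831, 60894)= 1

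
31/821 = 31/821 = 0.04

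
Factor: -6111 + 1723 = - 4388 = - 2^2*1097^1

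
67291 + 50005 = 117296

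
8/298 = 4/149 = 0.03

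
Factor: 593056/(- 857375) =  - 2^5*5^ ( - 3 )*19^( - 3) * 43^1* 431^1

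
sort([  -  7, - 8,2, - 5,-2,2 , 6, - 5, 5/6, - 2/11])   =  [ - 8,-7, - 5, -5,  -  2, - 2/11, 5/6, 2, 2, 6]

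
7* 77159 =540113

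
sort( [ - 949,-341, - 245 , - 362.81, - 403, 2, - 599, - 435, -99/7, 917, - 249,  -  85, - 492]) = [ - 949, - 599, - 492, - 435,-403, - 362.81 , - 341, - 249, - 245,  -  85  , - 99/7, 2 , 917]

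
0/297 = 0= 0.00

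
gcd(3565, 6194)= 1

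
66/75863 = 66/75863 = 0.00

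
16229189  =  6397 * 2537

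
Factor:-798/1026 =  - 7/9 = -3^( - 2 )*7^1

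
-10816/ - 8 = 1352/1 = 1352.00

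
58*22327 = 1294966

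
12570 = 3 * 4190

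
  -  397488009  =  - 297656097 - 99831912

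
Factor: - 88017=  - 3^1 * 29339^1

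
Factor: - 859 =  - 859^1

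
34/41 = 34/41 = 0.83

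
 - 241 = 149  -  390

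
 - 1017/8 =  -128 + 7/8 = - 127.12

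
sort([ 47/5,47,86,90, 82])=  [47/5,47,82,86, 90]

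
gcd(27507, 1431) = 159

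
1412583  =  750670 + 661913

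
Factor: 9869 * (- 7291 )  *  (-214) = 2^1*23^1*71^1 * 107^1*139^1 * 317^1=15398344106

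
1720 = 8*215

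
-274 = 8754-9028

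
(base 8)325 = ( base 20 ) AD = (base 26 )85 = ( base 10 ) 213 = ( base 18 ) bf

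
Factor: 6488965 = 5^1*7^1*397^1 * 467^1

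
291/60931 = 291/60931 = 0.00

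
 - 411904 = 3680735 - 4092639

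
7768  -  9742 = - 1974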